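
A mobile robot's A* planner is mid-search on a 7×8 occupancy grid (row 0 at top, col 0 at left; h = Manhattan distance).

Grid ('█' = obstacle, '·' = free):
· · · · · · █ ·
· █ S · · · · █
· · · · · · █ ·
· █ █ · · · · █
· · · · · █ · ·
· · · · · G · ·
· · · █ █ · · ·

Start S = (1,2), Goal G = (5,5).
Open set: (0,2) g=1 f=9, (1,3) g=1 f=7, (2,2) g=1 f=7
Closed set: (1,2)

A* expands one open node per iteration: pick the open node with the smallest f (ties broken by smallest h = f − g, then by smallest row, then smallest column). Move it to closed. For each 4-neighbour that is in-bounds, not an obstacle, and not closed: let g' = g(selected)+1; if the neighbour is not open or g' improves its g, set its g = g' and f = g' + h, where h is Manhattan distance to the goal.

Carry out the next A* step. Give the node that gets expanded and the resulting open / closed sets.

step 1: expand (1,3) (f=7, h=6) → closed; open now [(0,2) g=1 f=9, (0,3) g=2 f=9, (1,4) g=2 f=7, (2,2) g=1 f=7, (2,3) g=2 f=7]

expanded=(1,3); open=[(0,2) g=1 f=9, (0,3) g=2 f=9, (1,4) g=2 f=7, (2,2) g=1 f=7, (2,3) g=2 f=7]; closed=[(1,2), (1,3)]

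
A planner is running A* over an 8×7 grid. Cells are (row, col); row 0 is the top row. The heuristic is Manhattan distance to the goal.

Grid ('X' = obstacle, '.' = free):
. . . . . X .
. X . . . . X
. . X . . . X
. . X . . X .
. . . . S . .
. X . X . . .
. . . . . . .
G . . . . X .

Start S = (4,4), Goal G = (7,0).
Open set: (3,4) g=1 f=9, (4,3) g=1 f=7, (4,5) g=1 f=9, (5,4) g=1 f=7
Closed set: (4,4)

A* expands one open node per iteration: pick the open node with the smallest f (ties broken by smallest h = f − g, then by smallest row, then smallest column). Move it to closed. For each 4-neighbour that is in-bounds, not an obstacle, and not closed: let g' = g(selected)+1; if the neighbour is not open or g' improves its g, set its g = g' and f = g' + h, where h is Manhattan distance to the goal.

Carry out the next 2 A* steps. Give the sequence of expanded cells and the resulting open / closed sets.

order=[(4,3) → (4,2)]; open=[(3,3) g=2 f=9, (3,4) g=1 f=9, (4,1) g=3 f=7, (4,5) g=1 f=9, (5,2) g=3 f=7, (5,4) g=1 f=7]; closed=[(4,2), (4,3), (4,4)]

step 1: expand (4,3) (f=7, h=6) → closed; open now [(3,3) g=2 f=9, (3,4) g=1 f=9, (4,2) g=2 f=7, (4,5) g=1 f=9, (5,4) g=1 f=7]
step 2: expand (4,2) (f=7, h=5) → closed; open now [(3,3) g=2 f=9, (3,4) g=1 f=9, (4,1) g=3 f=7, (4,5) g=1 f=9, (5,2) g=3 f=7, (5,4) g=1 f=7]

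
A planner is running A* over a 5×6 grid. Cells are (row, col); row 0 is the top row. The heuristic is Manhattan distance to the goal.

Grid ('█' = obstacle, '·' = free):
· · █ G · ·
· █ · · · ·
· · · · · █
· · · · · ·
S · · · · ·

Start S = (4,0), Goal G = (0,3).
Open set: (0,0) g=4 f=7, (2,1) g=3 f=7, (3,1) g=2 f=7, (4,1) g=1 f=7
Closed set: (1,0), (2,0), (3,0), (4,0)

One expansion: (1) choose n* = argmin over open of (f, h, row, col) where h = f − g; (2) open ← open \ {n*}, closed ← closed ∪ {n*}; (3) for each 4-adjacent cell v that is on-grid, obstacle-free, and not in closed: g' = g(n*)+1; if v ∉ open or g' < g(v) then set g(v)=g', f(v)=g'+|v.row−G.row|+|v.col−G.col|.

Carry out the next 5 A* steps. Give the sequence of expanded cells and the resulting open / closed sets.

step 1: expand (0,0) (f=7, h=3) → closed; open now [(0,1) g=5 f=7, (2,1) g=3 f=7, (3,1) g=2 f=7, (4,1) g=1 f=7]
step 2: expand (0,1) (f=7, h=2) → closed; open now [(2,1) g=3 f=7, (3,1) g=2 f=7, (4,1) g=1 f=7]
step 3: expand (2,1) (f=7, h=4) → closed; open now [(2,2) g=4 f=7, (3,1) g=2 f=7, (4,1) g=1 f=7]
step 4: expand (2,2) (f=7, h=3) → closed; open now [(1,2) g=5 f=7, (2,3) g=5 f=7, (3,1) g=2 f=7, (3,2) g=5 f=9, (4,1) g=1 f=7]
step 5: expand (1,2) (f=7, h=2) → closed; open now [(1,3) g=6 f=7, (2,3) g=5 f=7, (3,1) g=2 f=7, (3,2) g=5 f=9, (4,1) g=1 f=7]

order=[(0,0) → (0,1) → (2,1) → (2,2) → (1,2)]; open=[(1,3) g=6 f=7, (2,3) g=5 f=7, (3,1) g=2 f=7, (3,2) g=5 f=9, (4,1) g=1 f=7]; closed=[(0,0), (0,1), (1,0), (1,2), (2,0), (2,1), (2,2), (3,0), (4,0)]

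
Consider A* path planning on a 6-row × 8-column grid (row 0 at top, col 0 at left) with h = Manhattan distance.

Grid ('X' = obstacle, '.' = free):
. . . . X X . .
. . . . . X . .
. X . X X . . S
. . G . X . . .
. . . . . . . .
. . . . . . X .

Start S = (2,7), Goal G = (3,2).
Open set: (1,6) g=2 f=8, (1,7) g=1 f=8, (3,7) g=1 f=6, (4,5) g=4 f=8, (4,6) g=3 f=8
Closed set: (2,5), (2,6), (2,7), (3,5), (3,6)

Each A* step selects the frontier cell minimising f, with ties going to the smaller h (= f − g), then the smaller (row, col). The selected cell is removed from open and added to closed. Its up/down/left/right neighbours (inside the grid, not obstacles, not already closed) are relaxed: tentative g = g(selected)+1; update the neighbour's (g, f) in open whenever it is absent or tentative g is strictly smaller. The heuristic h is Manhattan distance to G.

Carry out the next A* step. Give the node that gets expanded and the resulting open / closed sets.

expanded=(3,7); open=[(1,6) g=2 f=8, (1,7) g=1 f=8, (4,5) g=4 f=8, (4,6) g=3 f=8, (4,7) g=2 f=8]; closed=[(2,5), (2,6), (2,7), (3,5), (3,6), (3,7)]

step 1: expand (3,7) (f=6, h=5) → closed; open now [(1,6) g=2 f=8, (1,7) g=1 f=8, (4,5) g=4 f=8, (4,6) g=3 f=8, (4,7) g=2 f=8]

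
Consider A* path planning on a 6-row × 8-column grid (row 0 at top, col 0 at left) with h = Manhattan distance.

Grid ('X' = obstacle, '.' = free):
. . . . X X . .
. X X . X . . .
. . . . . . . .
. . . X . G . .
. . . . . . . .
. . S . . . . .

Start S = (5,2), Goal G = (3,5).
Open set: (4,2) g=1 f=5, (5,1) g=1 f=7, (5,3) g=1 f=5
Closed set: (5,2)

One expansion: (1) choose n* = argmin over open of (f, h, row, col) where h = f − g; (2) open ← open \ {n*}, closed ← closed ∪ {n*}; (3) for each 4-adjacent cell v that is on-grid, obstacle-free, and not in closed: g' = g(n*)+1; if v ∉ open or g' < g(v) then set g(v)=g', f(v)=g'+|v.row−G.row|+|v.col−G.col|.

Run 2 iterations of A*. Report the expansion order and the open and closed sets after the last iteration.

step 1: expand (4,2) (f=5, h=4) → closed; open now [(3,2) g=2 f=5, (4,1) g=2 f=7, (4,3) g=2 f=5, (5,1) g=1 f=7, (5,3) g=1 f=5]
step 2: expand (3,2) (f=5, h=3) → closed; open now [(2,2) g=3 f=7, (3,1) g=3 f=7, (4,1) g=2 f=7, (4,3) g=2 f=5, (5,1) g=1 f=7, (5,3) g=1 f=5]

order=[(4,2) → (3,2)]; open=[(2,2) g=3 f=7, (3,1) g=3 f=7, (4,1) g=2 f=7, (4,3) g=2 f=5, (5,1) g=1 f=7, (5,3) g=1 f=5]; closed=[(3,2), (4,2), (5,2)]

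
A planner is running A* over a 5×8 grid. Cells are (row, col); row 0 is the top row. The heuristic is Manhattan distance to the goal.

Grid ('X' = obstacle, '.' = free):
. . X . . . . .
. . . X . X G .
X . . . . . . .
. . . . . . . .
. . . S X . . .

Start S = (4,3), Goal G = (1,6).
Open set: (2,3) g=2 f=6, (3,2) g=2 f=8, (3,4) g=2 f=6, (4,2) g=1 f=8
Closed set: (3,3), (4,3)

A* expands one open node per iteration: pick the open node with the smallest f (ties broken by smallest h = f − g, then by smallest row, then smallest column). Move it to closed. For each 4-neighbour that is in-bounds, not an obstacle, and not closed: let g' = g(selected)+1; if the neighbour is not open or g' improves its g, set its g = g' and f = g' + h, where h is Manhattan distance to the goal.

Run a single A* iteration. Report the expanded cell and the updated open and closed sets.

step 1: expand (2,3) (f=6, h=4) → closed; open now [(2,2) g=3 f=8, (2,4) g=3 f=6, (3,2) g=2 f=8, (3,4) g=2 f=6, (4,2) g=1 f=8]

expanded=(2,3); open=[(2,2) g=3 f=8, (2,4) g=3 f=6, (3,2) g=2 f=8, (3,4) g=2 f=6, (4,2) g=1 f=8]; closed=[(2,3), (3,3), (4,3)]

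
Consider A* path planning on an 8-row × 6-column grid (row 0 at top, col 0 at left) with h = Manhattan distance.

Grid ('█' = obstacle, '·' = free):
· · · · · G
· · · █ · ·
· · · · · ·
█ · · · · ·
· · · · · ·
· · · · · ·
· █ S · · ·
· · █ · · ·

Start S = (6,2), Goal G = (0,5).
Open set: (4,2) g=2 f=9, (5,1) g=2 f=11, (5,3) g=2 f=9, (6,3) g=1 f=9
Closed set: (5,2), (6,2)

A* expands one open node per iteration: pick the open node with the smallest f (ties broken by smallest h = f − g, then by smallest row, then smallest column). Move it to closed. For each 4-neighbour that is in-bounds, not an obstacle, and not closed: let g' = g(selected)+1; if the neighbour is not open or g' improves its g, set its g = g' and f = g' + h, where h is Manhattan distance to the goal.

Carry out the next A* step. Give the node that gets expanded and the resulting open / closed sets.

expanded=(4,2); open=[(3,2) g=3 f=9, (4,1) g=3 f=11, (4,3) g=3 f=9, (5,1) g=2 f=11, (5,3) g=2 f=9, (6,3) g=1 f=9]; closed=[(4,2), (5,2), (6,2)]

step 1: expand (4,2) (f=9, h=7) → closed; open now [(3,2) g=3 f=9, (4,1) g=3 f=11, (4,3) g=3 f=9, (5,1) g=2 f=11, (5,3) g=2 f=9, (6,3) g=1 f=9]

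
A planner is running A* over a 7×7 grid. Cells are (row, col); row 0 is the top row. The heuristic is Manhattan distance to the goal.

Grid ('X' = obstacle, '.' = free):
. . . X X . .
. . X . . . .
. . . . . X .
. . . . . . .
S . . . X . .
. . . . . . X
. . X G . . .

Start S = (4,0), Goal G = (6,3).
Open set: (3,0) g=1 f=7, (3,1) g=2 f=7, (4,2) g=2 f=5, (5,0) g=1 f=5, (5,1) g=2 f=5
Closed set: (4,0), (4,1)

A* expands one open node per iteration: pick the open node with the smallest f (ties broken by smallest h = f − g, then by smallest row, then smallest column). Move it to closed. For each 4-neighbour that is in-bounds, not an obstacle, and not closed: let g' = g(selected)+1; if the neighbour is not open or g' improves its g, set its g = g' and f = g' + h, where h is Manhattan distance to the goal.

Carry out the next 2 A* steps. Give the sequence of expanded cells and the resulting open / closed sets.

step 1: expand (4,2) (f=5, h=3) → closed; open now [(3,0) g=1 f=7, (3,1) g=2 f=7, (3,2) g=3 f=7, (4,3) g=3 f=5, (5,0) g=1 f=5, (5,1) g=2 f=5, (5,2) g=3 f=5]
step 2: expand (4,3) (f=5, h=2) → closed; open now [(3,0) g=1 f=7, (3,1) g=2 f=7, (3,2) g=3 f=7, (3,3) g=4 f=7, (5,0) g=1 f=5, (5,1) g=2 f=5, (5,2) g=3 f=5, (5,3) g=4 f=5]

order=[(4,2) → (4,3)]; open=[(3,0) g=1 f=7, (3,1) g=2 f=7, (3,2) g=3 f=7, (3,3) g=4 f=7, (5,0) g=1 f=5, (5,1) g=2 f=5, (5,2) g=3 f=5, (5,3) g=4 f=5]; closed=[(4,0), (4,1), (4,2), (4,3)]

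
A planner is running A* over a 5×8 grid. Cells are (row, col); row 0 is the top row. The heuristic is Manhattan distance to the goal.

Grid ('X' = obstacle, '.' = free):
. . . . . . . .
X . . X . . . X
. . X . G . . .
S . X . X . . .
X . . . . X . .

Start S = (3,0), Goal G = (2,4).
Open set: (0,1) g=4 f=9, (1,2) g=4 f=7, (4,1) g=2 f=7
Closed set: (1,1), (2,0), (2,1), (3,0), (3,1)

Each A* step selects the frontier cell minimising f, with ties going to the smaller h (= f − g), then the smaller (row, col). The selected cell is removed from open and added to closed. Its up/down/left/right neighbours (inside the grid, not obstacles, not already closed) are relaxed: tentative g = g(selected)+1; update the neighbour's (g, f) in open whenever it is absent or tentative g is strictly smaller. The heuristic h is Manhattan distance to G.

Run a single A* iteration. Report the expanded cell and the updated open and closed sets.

step 1: expand (1,2) (f=7, h=3) → closed; open now [(0,1) g=4 f=9, (0,2) g=5 f=9, (4,1) g=2 f=7]

expanded=(1,2); open=[(0,1) g=4 f=9, (0,2) g=5 f=9, (4,1) g=2 f=7]; closed=[(1,1), (1,2), (2,0), (2,1), (3,0), (3,1)]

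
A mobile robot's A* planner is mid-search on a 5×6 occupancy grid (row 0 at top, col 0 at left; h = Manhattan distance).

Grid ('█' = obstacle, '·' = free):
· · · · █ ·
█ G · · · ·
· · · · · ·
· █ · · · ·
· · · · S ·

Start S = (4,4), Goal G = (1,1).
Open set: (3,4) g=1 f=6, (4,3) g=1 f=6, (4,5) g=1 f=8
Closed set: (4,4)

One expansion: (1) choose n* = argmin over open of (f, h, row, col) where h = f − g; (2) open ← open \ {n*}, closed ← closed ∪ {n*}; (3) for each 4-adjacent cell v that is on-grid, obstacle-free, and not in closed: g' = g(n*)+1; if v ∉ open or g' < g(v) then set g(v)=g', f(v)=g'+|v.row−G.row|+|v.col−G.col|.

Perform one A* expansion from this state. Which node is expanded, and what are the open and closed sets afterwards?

expanded=(3,4); open=[(2,4) g=2 f=6, (3,3) g=2 f=6, (3,5) g=2 f=8, (4,3) g=1 f=6, (4,5) g=1 f=8]; closed=[(3,4), (4,4)]

step 1: expand (3,4) (f=6, h=5) → closed; open now [(2,4) g=2 f=6, (3,3) g=2 f=6, (3,5) g=2 f=8, (4,3) g=1 f=6, (4,5) g=1 f=8]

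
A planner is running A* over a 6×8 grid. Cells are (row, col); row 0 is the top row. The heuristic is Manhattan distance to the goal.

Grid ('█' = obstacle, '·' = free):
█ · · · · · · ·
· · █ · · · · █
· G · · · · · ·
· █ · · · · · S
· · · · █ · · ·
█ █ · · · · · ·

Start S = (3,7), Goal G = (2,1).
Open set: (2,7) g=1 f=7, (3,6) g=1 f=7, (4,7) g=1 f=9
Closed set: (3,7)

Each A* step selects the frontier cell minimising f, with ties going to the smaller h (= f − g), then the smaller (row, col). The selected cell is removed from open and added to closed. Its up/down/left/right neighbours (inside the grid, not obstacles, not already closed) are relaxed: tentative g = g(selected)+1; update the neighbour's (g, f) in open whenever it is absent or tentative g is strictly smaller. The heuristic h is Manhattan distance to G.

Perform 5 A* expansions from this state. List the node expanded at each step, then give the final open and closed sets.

order=[(2,7) → (2,6) → (2,5) → (2,4) → (2,3)]; open=[(1,3) g=6 f=9, (1,4) g=5 f=9, (1,5) g=4 f=9, (1,6) g=3 f=9, (2,2) g=6 f=7, (3,3) g=6 f=9, (3,4) g=5 f=9, (3,5) g=4 f=9, (3,6) g=1 f=7, (4,7) g=1 f=9]; closed=[(2,3), (2,4), (2,5), (2,6), (2,7), (3,7)]

step 1: expand (2,7) (f=7, h=6) → closed; open now [(2,6) g=2 f=7, (3,6) g=1 f=7, (4,7) g=1 f=9]
step 2: expand (2,6) (f=7, h=5) → closed; open now [(1,6) g=3 f=9, (2,5) g=3 f=7, (3,6) g=1 f=7, (4,7) g=1 f=9]
step 3: expand (2,5) (f=7, h=4) → closed; open now [(1,5) g=4 f=9, (1,6) g=3 f=9, (2,4) g=4 f=7, (3,5) g=4 f=9, (3,6) g=1 f=7, (4,7) g=1 f=9]
step 4: expand (2,4) (f=7, h=3) → closed; open now [(1,4) g=5 f=9, (1,5) g=4 f=9, (1,6) g=3 f=9, (2,3) g=5 f=7, (3,4) g=5 f=9, (3,5) g=4 f=9, (3,6) g=1 f=7, (4,7) g=1 f=9]
step 5: expand (2,3) (f=7, h=2) → closed; open now [(1,3) g=6 f=9, (1,4) g=5 f=9, (1,5) g=4 f=9, (1,6) g=3 f=9, (2,2) g=6 f=7, (3,3) g=6 f=9, (3,4) g=5 f=9, (3,5) g=4 f=9, (3,6) g=1 f=7, (4,7) g=1 f=9]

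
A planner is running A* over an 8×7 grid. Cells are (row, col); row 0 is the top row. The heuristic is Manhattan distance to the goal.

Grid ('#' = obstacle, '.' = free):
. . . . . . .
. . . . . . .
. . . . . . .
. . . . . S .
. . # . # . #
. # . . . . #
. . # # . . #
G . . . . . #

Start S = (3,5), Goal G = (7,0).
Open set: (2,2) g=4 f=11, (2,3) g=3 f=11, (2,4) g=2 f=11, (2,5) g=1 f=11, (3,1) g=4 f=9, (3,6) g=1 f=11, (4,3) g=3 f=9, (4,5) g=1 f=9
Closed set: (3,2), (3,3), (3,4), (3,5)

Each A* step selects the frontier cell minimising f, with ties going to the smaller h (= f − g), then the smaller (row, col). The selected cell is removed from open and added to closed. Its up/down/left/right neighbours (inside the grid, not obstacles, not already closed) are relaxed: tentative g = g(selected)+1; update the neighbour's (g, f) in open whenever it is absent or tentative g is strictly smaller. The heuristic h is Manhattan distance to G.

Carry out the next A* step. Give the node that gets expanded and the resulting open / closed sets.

expanded=(3,1); open=[(2,1) g=5 f=11, (2,2) g=4 f=11, (2,3) g=3 f=11, (2,4) g=2 f=11, (2,5) g=1 f=11, (3,0) g=5 f=9, (3,6) g=1 f=11, (4,1) g=5 f=9, (4,3) g=3 f=9, (4,5) g=1 f=9]; closed=[(3,1), (3,2), (3,3), (3,4), (3,5)]

step 1: expand (3,1) (f=9, h=5) → closed; open now [(2,1) g=5 f=11, (2,2) g=4 f=11, (2,3) g=3 f=11, (2,4) g=2 f=11, (2,5) g=1 f=11, (3,0) g=5 f=9, (3,6) g=1 f=11, (4,1) g=5 f=9, (4,3) g=3 f=9, (4,5) g=1 f=9]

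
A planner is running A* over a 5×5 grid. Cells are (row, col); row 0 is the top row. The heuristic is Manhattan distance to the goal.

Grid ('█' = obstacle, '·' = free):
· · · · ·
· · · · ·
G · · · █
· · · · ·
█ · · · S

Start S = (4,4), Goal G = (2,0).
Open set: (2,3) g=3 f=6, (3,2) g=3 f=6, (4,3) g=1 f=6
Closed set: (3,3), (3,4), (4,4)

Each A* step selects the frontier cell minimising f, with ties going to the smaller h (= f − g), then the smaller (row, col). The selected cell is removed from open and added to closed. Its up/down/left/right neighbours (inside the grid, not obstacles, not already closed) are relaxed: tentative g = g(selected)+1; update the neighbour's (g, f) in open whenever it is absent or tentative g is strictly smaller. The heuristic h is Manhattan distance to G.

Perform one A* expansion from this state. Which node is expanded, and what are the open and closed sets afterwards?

expanded=(2,3); open=[(1,3) g=4 f=8, (2,2) g=4 f=6, (3,2) g=3 f=6, (4,3) g=1 f=6]; closed=[(2,3), (3,3), (3,4), (4,4)]

step 1: expand (2,3) (f=6, h=3) → closed; open now [(1,3) g=4 f=8, (2,2) g=4 f=6, (3,2) g=3 f=6, (4,3) g=1 f=6]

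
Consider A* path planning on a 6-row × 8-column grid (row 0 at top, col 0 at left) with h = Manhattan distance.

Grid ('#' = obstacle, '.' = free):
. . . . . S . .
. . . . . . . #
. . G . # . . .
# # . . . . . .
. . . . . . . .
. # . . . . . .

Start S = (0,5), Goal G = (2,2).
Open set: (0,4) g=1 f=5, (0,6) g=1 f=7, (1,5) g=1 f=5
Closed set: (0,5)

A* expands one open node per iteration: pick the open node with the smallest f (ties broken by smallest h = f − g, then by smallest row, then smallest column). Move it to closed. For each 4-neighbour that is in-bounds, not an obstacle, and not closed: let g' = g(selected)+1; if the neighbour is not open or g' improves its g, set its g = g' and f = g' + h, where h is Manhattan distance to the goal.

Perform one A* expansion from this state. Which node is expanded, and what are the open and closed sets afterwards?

step 1: expand (0,4) (f=5, h=4) → closed; open now [(0,3) g=2 f=5, (0,6) g=1 f=7, (1,4) g=2 f=5, (1,5) g=1 f=5]

expanded=(0,4); open=[(0,3) g=2 f=5, (0,6) g=1 f=7, (1,4) g=2 f=5, (1,5) g=1 f=5]; closed=[(0,4), (0,5)]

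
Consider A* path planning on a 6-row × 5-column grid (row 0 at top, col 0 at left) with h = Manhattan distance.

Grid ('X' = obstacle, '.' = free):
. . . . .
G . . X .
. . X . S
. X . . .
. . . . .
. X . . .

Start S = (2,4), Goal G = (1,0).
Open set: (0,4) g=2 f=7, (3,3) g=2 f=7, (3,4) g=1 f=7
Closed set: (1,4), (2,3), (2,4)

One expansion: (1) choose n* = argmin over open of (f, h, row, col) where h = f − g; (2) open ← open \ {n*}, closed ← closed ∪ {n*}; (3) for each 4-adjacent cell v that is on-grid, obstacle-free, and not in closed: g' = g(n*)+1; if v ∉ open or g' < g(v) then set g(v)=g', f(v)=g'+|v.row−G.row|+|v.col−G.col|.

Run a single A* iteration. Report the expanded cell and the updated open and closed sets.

expanded=(0,4); open=[(0,3) g=3 f=7, (3,3) g=2 f=7, (3,4) g=1 f=7]; closed=[(0,4), (1,4), (2,3), (2,4)]

step 1: expand (0,4) (f=7, h=5) → closed; open now [(0,3) g=3 f=7, (3,3) g=2 f=7, (3,4) g=1 f=7]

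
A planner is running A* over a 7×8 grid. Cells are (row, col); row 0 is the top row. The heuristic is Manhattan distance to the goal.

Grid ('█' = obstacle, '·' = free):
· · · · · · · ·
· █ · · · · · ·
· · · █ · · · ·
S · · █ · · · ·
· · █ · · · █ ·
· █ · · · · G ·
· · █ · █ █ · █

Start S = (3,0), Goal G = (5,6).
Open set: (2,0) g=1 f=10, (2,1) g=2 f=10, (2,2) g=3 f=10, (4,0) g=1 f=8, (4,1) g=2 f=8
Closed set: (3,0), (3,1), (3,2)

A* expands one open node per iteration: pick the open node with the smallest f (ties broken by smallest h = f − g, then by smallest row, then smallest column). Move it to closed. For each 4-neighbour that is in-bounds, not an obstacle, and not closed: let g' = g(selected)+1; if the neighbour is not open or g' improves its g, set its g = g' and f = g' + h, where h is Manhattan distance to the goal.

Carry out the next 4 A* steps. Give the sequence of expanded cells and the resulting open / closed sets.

step 1: expand (4,1) (f=8, h=6) → closed; open now [(2,0) g=1 f=10, (2,1) g=2 f=10, (2,2) g=3 f=10, (4,0) g=1 f=8]
step 2: expand (4,0) (f=8, h=7) → closed; open now [(2,0) g=1 f=10, (2,1) g=2 f=10, (2,2) g=3 f=10, (5,0) g=2 f=8]
step 3: expand (5,0) (f=8, h=6) → closed; open now [(2,0) g=1 f=10, (2,1) g=2 f=10, (2,2) g=3 f=10, (6,0) g=3 f=10]
step 4: expand (2,2) (f=10, h=7) → closed; open now [(1,2) g=4 f=12, (2,0) g=1 f=10, (2,1) g=2 f=10, (6,0) g=3 f=10]

order=[(4,1) → (4,0) → (5,0) → (2,2)]; open=[(1,2) g=4 f=12, (2,0) g=1 f=10, (2,1) g=2 f=10, (6,0) g=3 f=10]; closed=[(2,2), (3,0), (3,1), (3,2), (4,0), (4,1), (5,0)]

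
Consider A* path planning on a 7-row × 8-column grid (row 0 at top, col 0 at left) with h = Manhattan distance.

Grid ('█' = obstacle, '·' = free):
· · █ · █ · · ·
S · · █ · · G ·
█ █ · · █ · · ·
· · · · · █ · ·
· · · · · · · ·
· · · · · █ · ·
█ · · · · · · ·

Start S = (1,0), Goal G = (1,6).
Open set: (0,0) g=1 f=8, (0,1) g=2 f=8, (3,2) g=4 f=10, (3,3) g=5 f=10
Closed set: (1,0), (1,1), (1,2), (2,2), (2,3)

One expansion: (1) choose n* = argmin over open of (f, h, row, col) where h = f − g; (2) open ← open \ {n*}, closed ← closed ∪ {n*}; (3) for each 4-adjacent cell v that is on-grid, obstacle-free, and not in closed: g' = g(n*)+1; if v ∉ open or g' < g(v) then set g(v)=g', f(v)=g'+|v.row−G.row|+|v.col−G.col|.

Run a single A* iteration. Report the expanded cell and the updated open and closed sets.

expanded=(0,1); open=[(0,0) g=1 f=8, (3,2) g=4 f=10, (3,3) g=5 f=10]; closed=[(0,1), (1,0), (1,1), (1,2), (2,2), (2,3)]

step 1: expand (0,1) (f=8, h=6) → closed; open now [(0,0) g=1 f=8, (3,2) g=4 f=10, (3,3) g=5 f=10]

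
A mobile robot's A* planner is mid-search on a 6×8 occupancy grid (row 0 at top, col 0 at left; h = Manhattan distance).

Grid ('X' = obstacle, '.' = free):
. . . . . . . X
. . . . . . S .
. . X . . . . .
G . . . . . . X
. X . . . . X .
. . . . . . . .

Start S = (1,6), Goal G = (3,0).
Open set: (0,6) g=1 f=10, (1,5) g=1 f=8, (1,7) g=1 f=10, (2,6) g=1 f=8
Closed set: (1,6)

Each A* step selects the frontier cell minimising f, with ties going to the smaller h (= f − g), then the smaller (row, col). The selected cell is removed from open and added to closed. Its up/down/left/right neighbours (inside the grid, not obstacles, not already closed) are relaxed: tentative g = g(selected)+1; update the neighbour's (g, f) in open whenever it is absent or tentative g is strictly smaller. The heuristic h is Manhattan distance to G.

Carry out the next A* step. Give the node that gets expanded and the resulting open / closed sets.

expanded=(1,5); open=[(0,5) g=2 f=10, (0,6) g=1 f=10, (1,4) g=2 f=8, (1,7) g=1 f=10, (2,5) g=2 f=8, (2,6) g=1 f=8]; closed=[(1,5), (1,6)]

step 1: expand (1,5) (f=8, h=7) → closed; open now [(0,5) g=2 f=10, (0,6) g=1 f=10, (1,4) g=2 f=8, (1,7) g=1 f=10, (2,5) g=2 f=8, (2,6) g=1 f=8]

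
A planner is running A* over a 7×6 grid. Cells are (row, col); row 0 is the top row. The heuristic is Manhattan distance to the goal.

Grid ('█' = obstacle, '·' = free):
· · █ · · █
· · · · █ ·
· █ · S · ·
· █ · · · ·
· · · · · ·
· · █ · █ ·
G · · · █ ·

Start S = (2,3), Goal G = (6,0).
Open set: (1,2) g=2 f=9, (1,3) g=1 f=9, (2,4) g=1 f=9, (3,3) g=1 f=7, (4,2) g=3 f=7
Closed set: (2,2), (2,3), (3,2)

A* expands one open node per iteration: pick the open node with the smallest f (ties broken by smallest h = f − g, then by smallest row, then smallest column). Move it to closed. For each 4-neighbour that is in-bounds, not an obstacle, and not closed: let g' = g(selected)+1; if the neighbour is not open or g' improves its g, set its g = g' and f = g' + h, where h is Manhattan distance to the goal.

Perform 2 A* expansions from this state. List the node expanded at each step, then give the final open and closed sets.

order=[(4,2) → (4,1)]; open=[(1,2) g=2 f=9, (1,3) g=1 f=9, (2,4) g=1 f=9, (3,3) g=1 f=7, (4,0) g=5 f=7, (4,3) g=4 f=9, (5,1) g=5 f=7]; closed=[(2,2), (2,3), (3,2), (4,1), (4,2)]

step 1: expand (4,2) (f=7, h=4) → closed; open now [(1,2) g=2 f=9, (1,3) g=1 f=9, (2,4) g=1 f=9, (3,3) g=1 f=7, (4,1) g=4 f=7, (4,3) g=4 f=9]
step 2: expand (4,1) (f=7, h=3) → closed; open now [(1,2) g=2 f=9, (1,3) g=1 f=9, (2,4) g=1 f=9, (3,3) g=1 f=7, (4,0) g=5 f=7, (4,3) g=4 f=9, (5,1) g=5 f=7]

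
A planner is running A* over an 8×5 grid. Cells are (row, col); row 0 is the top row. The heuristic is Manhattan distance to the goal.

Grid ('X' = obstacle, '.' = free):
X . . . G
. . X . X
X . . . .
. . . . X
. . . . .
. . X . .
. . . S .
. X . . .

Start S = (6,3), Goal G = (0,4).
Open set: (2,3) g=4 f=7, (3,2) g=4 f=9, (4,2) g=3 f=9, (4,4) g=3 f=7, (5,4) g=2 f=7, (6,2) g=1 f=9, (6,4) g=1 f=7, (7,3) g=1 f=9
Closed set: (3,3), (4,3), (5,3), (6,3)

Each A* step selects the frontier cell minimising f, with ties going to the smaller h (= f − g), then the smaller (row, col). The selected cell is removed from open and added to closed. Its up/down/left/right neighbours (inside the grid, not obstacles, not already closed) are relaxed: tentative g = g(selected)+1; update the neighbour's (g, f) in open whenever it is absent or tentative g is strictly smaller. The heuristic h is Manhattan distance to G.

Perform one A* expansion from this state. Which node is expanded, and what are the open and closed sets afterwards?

step 1: expand (2,3) (f=7, h=3) → closed; open now [(1,3) g=5 f=7, (2,2) g=5 f=9, (2,4) g=5 f=7, (3,2) g=4 f=9, (4,2) g=3 f=9, (4,4) g=3 f=7, (5,4) g=2 f=7, (6,2) g=1 f=9, (6,4) g=1 f=7, (7,3) g=1 f=9]

expanded=(2,3); open=[(1,3) g=5 f=7, (2,2) g=5 f=9, (2,4) g=5 f=7, (3,2) g=4 f=9, (4,2) g=3 f=9, (4,4) g=3 f=7, (5,4) g=2 f=7, (6,2) g=1 f=9, (6,4) g=1 f=7, (7,3) g=1 f=9]; closed=[(2,3), (3,3), (4,3), (5,3), (6,3)]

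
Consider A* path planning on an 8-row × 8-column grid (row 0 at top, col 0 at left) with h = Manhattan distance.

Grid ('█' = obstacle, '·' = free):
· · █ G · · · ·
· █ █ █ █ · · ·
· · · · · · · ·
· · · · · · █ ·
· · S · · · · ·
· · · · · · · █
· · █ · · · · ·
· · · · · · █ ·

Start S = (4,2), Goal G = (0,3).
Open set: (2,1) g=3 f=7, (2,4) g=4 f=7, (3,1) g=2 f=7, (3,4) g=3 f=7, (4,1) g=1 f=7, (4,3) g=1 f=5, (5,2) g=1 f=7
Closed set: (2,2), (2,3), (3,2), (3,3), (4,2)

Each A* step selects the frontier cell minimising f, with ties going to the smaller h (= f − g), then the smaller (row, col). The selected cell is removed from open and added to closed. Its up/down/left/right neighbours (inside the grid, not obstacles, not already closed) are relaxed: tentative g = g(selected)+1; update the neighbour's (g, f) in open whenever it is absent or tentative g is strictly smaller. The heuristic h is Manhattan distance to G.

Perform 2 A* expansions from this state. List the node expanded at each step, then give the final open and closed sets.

order=[(4,3) → (2,4)]; open=[(2,1) g=3 f=7, (2,5) g=5 f=9, (3,1) g=2 f=7, (3,4) g=3 f=7, (4,1) g=1 f=7, (4,4) g=2 f=7, (5,2) g=1 f=7, (5,3) g=2 f=7]; closed=[(2,2), (2,3), (2,4), (3,2), (3,3), (4,2), (4,3)]

step 1: expand (4,3) (f=5, h=4) → closed; open now [(2,1) g=3 f=7, (2,4) g=4 f=7, (3,1) g=2 f=7, (3,4) g=3 f=7, (4,1) g=1 f=7, (4,4) g=2 f=7, (5,2) g=1 f=7, (5,3) g=2 f=7]
step 2: expand (2,4) (f=7, h=3) → closed; open now [(2,1) g=3 f=7, (2,5) g=5 f=9, (3,1) g=2 f=7, (3,4) g=3 f=7, (4,1) g=1 f=7, (4,4) g=2 f=7, (5,2) g=1 f=7, (5,3) g=2 f=7]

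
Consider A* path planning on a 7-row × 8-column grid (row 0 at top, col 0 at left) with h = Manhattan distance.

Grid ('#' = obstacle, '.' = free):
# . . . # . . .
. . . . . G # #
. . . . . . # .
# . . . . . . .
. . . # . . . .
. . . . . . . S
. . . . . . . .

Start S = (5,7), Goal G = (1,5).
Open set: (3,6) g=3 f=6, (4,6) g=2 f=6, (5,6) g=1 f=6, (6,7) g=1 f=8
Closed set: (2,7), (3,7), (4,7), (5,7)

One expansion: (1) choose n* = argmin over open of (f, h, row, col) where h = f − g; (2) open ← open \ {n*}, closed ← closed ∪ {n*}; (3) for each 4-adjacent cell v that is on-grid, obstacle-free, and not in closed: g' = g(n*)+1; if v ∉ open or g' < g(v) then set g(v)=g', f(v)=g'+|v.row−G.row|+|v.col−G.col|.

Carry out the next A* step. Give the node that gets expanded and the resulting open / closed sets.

expanded=(3,6); open=[(3,5) g=4 f=6, (4,6) g=2 f=6, (5,6) g=1 f=6, (6,7) g=1 f=8]; closed=[(2,7), (3,6), (3,7), (4,7), (5,7)]

step 1: expand (3,6) (f=6, h=3) → closed; open now [(3,5) g=4 f=6, (4,6) g=2 f=6, (5,6) g=1 f=6, (6,7) g=1 f=8]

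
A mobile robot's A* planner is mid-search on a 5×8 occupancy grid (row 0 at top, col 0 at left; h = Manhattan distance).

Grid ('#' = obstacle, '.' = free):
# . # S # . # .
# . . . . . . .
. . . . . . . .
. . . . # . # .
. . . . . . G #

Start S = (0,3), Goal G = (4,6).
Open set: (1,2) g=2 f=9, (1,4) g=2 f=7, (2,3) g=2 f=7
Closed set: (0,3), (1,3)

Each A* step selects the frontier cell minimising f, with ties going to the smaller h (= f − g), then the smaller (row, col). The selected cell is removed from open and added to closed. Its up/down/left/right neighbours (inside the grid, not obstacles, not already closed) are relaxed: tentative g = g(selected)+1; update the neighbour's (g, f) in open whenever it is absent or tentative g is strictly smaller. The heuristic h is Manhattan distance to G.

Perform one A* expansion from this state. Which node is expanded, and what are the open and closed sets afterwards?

step 1: expand (1,4) (f=7, h=5) → closed; open now [(1,2) g=2 f=9, (1,5) g=3 f=7, (2,3) g=2 f=7, (2,4) g=3 f=7]

expanded=(1,4); open=[(1,2) g=2 f=9, (1,5) g=3 f=7, (2,3) g=2 f=7, (2,4) g=3 f=7]; closed=[(0,3), (1,3), (1,4)]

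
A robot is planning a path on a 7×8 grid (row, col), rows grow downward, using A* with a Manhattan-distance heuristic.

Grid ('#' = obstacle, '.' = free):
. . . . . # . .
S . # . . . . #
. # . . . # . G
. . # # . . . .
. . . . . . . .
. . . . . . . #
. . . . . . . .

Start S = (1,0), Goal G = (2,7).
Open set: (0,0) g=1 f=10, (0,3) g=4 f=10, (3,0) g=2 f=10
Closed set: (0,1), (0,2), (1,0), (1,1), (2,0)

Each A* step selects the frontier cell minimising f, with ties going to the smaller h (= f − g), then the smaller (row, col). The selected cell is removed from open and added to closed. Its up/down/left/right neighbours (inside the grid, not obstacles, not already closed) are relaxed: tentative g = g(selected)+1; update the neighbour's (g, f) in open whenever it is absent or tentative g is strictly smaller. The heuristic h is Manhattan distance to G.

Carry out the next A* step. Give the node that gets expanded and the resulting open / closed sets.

step 1: expand (0,3) (f=10, h=6) → closed; open now [(0,0) g=1 f=10, (0,4) g=5 f=10, (1,3) g=5 f=10, (3,0) g=2 f=10]

expanded=(0,3); open=[(0,0) g=1 f=10, (0,4) g=5 f=10, (1,3) g=5 f=10, (3,0) g=2 f=10]; closed=[(0,1), (0,2), (0,3), (1,0), (1,1), (2,0)]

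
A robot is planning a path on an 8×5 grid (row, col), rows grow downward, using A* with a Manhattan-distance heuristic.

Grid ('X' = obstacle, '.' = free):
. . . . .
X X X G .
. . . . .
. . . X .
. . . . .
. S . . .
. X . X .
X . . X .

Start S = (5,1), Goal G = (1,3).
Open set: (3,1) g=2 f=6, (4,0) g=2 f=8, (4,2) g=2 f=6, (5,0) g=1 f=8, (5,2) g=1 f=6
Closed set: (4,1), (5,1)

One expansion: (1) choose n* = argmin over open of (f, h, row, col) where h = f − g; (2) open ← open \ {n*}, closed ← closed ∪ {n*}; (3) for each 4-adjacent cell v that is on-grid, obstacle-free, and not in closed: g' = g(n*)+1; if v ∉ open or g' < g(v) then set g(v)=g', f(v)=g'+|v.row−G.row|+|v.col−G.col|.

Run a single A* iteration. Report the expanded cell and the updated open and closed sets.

expanded=(3,1); open=[(2,1) g=3 f=6, (3,0) g=3 f=8, (3,2) g=3 f=6, (4,0) g=2 f=8, (4,2) g=2 f=6, (5,0) g=1 f=8, (5,2) g=1 f=6]; closed=[(3,1), (4,1), (5,1)]

step 1: expand (3,1) (f=6, h=4) → closed; open now [(2,1) g=3 f=6, (3,0) g=3 f=8, (3,2) g=3 f=6, (4,0) g=2 f=8, (4,2) g=2 f=6, (5,0) g=1 f=8, (5,2) g=1 f=6]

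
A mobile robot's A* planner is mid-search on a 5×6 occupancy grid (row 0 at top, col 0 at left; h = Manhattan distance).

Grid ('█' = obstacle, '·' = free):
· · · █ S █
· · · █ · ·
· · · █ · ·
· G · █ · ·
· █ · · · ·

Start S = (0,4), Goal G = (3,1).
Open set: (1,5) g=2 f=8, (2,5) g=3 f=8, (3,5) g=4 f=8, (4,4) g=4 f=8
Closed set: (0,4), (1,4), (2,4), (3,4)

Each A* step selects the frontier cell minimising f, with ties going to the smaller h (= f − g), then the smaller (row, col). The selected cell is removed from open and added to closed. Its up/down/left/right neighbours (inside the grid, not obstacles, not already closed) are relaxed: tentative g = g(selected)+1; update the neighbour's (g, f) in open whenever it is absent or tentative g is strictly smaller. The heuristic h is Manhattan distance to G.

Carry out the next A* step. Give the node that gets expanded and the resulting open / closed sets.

step 1: expand (3,5) (f=8, h=4) → closed; open now [(1,5) g=2 f=8, (2,5) g=3 f=8, (4,4) g=4 f=8, (4,5) g=5 f=10]

expanded=(3,5); open=[(1,5) g=2 f=8, (2,5) g=3 f=8, (4,4) g=4 f=8, (4,5) g=5 f=10]; closed=[(0,4), (1,4), (2,4), (3,4), (3,5)]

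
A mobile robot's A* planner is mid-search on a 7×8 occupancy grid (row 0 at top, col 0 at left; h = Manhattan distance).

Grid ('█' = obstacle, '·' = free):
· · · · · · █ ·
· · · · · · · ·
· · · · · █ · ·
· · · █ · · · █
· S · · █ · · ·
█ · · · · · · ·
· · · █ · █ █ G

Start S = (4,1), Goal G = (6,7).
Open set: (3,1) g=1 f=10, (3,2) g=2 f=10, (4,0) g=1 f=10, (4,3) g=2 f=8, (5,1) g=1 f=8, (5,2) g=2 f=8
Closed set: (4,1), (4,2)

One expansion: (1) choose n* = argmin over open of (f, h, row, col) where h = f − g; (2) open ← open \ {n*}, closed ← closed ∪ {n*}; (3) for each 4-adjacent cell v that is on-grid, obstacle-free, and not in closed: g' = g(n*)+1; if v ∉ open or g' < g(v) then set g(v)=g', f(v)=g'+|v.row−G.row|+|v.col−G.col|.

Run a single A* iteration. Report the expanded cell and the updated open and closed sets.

step 1: expand (4,3) (f=8, h=6) → closed; open now [(3,1) g=1 f=10, (3,2) g=2 f=10, (4,0) g=1 f=10, (5,1) g=1 f=8, (5,2) g=2 f=8, (5,3) g=3 f=8]

expanded=(4,3); open=[(3,1) g=1 f=10, (3,2) g=2 f=10, (4,0) g=1 f=10, (5,1) g=1 f=8, (5,2) g=2 f=8, (5,3) g=3 f=8]; closed=[(4,1), (4,2), (4,3)]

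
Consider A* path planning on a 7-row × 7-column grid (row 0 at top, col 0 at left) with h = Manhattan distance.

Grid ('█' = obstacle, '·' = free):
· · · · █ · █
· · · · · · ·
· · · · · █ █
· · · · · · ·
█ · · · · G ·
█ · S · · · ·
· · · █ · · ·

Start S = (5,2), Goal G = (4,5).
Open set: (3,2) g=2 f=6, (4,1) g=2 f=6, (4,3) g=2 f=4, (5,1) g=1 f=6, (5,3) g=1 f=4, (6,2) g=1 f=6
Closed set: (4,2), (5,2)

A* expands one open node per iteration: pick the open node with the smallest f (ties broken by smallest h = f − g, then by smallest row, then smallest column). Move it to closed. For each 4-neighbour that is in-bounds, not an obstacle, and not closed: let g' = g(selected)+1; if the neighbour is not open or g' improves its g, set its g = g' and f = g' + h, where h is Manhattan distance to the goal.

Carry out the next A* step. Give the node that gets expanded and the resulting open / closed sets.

expanded=(4,3); open=[(3,2) g=2 f=6, (3,3) g=3 f=6, (4,1) g=2 f=6, (4,4) g=3 f=4, (5,1) g=1 f=6, (5,3) g=1 f=4, (6,2) g=1 f=6]; closed=[(4,2), (4,3), (5,2)]

step 1: expand (4,3) (f=4, h=2) → closed; open now [(3,2) g=2 f=6, (3,3) g=3 f=6, (4,1) g=2 f=6, (4,4) g=3 f=4, (5,1) g=1 f=6, (5,3) g=1 f=4, (6,2) g=1 f=6]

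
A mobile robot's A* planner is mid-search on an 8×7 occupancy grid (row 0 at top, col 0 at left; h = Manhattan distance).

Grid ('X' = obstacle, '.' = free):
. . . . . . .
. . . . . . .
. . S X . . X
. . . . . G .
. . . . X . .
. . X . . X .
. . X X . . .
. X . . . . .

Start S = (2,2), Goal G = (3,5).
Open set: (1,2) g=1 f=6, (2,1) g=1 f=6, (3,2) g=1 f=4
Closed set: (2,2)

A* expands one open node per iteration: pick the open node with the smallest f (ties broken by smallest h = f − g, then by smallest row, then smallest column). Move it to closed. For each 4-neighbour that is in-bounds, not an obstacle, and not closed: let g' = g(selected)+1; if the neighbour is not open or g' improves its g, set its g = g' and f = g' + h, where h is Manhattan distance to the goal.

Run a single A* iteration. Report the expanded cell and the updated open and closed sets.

expanded=(3,2); open=[(1,2) g=1 f=6, (2,1) g=1 f=6, (3,1) g=2 f=6, (3,3) g=2 f=4, (4,2) g=2 f=6]; closed=[(2,2), (3,2)]

step 1: expand (3,2) (f=4, h=3) → closed; open now [(1,2) g=1 f=6, (2,1) g=1 f=6, (3,1) g=2 f=6, (3,3) g=2 f=4, (4,2) g=2 f=6]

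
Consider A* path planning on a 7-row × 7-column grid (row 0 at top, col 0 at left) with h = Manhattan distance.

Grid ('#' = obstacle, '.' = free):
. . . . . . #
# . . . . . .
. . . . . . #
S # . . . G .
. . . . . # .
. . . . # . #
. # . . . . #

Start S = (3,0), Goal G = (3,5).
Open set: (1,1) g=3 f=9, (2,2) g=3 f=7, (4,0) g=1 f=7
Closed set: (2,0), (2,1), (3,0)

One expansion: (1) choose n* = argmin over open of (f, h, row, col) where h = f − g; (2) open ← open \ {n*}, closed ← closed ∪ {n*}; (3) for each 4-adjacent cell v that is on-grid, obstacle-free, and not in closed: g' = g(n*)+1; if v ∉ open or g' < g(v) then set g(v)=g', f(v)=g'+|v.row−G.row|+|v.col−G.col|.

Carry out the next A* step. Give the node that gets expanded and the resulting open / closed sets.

step 1: expand (2,2) (f=7, h=4) → closed; open now [(1,1) g=3 f=9, (1,2) g=4 f=9, (2,3) g=4 f=7, (3,2) g=4 f=7, (4,0) g=1 f=7]

expanded=(2,2); open=[(1,1) g=3 f=9, (1,2) g=4 f=9, (2,3) g=4 f=7, (3,2) g=4 f=7, (4,0) g=1 f=7]; closed=[(2,0), (2,1), (2,2), (3,0)]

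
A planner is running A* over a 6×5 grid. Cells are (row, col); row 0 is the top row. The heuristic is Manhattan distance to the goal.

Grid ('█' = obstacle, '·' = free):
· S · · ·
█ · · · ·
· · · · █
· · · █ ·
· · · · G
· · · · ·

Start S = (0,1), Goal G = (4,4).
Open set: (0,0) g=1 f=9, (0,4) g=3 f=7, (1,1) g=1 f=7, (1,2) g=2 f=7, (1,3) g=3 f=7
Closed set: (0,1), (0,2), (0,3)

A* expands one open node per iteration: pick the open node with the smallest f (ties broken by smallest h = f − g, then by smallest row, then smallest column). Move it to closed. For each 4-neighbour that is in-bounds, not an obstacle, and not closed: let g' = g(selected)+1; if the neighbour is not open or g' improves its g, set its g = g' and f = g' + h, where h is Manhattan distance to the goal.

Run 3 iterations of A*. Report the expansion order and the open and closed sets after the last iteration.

order=[(0,4) → (1,4) → (1,3)]; open=[(0,0) g=1 f=9, (1,1) g=1 f=7, (1,2) g=2 f=7, (2,3) g=4 f=7]; closed=[(0,1), (0,2), (0,3), (0,4), (1,3), (1,4)]

step 1: expand (0,4) (f=7, h=4) → closed; open now [(0,0) g=1 f=9, (1,1) g=1 f=7, (1,2) g=2 f=7, (1,3) g=3 f=7, (1,4) g=4 f=7]
step 2: expand (1,4) (f=7, h=3) → closed; open now [(0,0) g=1 f=9, (1,1) g=1 f=7, (1,2) g=2 f=7, (1,3) g=3 f=7]
step 3: expand (1,3) (f=7, h=4) → closed; open now [(0,0) g=1 f=9, (1,1) g=1 f=7, (1,2) g=2 f=7, (2,3) g=4 f=7]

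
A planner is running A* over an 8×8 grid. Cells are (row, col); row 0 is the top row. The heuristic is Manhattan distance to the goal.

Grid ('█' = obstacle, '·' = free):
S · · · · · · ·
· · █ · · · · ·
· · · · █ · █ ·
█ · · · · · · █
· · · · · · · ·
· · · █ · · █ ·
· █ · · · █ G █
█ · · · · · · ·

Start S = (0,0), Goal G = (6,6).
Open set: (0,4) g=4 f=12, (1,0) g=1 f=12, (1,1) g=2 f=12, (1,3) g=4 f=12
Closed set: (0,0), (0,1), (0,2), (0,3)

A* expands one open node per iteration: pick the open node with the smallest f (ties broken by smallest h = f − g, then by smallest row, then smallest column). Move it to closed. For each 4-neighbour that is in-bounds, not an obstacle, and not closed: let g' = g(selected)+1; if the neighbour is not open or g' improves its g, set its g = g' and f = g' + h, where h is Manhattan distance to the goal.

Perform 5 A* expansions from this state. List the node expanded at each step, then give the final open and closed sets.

step 1: expand (0,4) (f=12, h=8) → closed; open now [(0,5) g=5 f=12, (1,0) g=1 f=12, (1,1) g=2 f=12, (1,3) g=4 f=12, (1,4) g=5 f=12]
step 2: expand (0,5) (f=12, h=7) → closed; open now [(0,6) g=6 f=12, (1,0) g=1 f=12, (1,1) g=2 f=12, (1,3) g=4 f=12, (1,4) g=5 f=12, (1,5) g=6 f=12]
step 3: expand (0,6) (f=12, h=6) → closed; open now [(0,7) g=7 f=14, (1,0) g=1 f=12, (1,1) g=2 f=12, (1,3) g=4 f=12, (1,4) g=5 f=12, (1,5) g=6 f=12, (1,6) g=7 f=12]
step 4: expand (1,6) (f=12, h=5) → closed; open now [(0,7) g=7 f=14, (1,0) g=1 f=12, (1,1) g=2 f=12, (1,3) g=4 f=12, (1,4) g=5 f=12, (1,5) g=6 f=12, (1,7) g=8 f=14]
step 5: expand (1,5) (f=12, h=6) → closed; open now [(0,7) g=7 f=14, (1,0) g=1 f=12, (1,1) g=2 f=12, (1,3) g=4 f=12, (1,4) g=5 f=12, (1,7) g=8 f=14, (2,5) g=7 f=12]

order=[(0,4) → (0,5) → (0,6) → (1,6) → (1,5)]; open=[(0,7) g=7 f=14, (1,0) g=1 f=12, (1,1) g=2 f=12, (1,3) g=4 f=12, (1,4) g=5 f=12, (1,7) g=8 f=14, (2,5) g=7 f=12]; closed=[(0,0), (0,1), (0,2), (0,3), (0,4), (0,5), (0,6), (1,5), (1,6)]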